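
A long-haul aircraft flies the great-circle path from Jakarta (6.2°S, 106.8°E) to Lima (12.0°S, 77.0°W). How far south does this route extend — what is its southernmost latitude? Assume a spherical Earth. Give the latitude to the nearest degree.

The great circle lies in the plane with unit normal n̂ = (p₁ × p₂)/|p₁ × p₂|.
Here n̂_z ≈ +0.202; the vertex latitude is φ_max = arccos|n̂_z| ≈ 78.3°.

≈ 78°S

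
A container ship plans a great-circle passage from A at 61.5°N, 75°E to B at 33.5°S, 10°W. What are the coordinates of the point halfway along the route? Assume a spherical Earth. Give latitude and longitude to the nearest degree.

From cos δ = sin φ₁ sin φ₂ + cos φ₁ cos φ₂ cos Δλ, the central angle is δ ≈ 2.038 rad (116.8°).
Interpolate at f = 1/2 with slerp weights a = sin((1−f)δ)/sin δ ≈ 0.954, b = sin(fδ)/sin δ ≈ 0.954.
p = a·p₁ + b·p₂ ≈ (0.901, 0.301, 0.312); φ = arcsin(p_z) ≈ 18.17°, λ = atan2(p_y, p_x) ≈ 18.50°.

≈ 18°N, 19°E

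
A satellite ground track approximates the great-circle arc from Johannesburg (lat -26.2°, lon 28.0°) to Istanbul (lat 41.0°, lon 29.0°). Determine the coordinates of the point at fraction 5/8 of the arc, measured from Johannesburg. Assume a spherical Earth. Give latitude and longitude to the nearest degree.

≈ lat 16°, lon 29°

The haversine formula gives a central angle δ ≈ 1.173 rad (67.2°) between the endpoints.
Interpolate at f = 5/8 with slerp weights a = sin((1−f)δ)/sin δ ≈ 0.462, b = sin(fδ)/sin δ ≈ 0.726.
p = a·p₁ + b·p₂ ≈ (0.845, 0.460, 0.272); φ = arcsin(p_z) ≈ 15.80°, λ = atan2(p_y, p_x) ≈ 28.57°.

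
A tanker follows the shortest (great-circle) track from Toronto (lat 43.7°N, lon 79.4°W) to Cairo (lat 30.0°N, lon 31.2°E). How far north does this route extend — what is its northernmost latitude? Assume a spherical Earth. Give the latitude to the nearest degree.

The great circle lies in the plane with unit normal n̂ = (p₁ × p₂)/|p₁ × p₂|.
Here n̂_z ≈ +0.591; the vertex latitude is φ_max = arccos|n̂_z| ≈ 53.8°.
Check via Clairaut: cos φ_max = |cos φ₁| · sin C = cos(43.7°)·sin(54.8°) ≈ 0.591, again giving ≈ 53.8°.

≈ 54°N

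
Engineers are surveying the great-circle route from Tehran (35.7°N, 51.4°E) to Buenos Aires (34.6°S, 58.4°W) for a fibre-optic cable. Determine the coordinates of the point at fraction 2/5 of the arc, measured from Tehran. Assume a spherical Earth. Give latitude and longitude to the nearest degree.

≈ 9°N, 5°E

Write both endpoints as unit vectors p₁, p₂ with components (cos φ cos λ, cos φ sin λ, sin φ).
The central angle between the endpoints is δ = arccos(p₁·p₂) ≈ 2.163 rad (123.9°).
Interpolate at f = 2/5 with slerp weights a = sin((1−f)δ)/sin δ ≈ 1.160, b = sin(fδ)/sin δ ≈ 0.917.
p = a·p₁ + b·p₂ ≈ (0.983, 0.093, 0.156); φ = arcsin(p_z) ≈ 8.99°, λ = atan2(p_y, p_x) ≈ 5.43°.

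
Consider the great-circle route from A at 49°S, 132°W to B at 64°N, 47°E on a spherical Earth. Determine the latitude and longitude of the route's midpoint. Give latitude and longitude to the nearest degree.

From cos δ = sin φ₁ sin φ₂ + cos φ₁ cos φ₂ cos Δλ, the central angle is δ ≈ 2.880 rad (165.0°).
Interpolate at f = 1/2 with slerp weights a = sin((1−f)δ)/sin δ ≈ 3.828, b = sin(fδ)/sin δ ≈ 3.828.
p = a·p₁ + b·p₂ ≈ (-0.536, -0.639, 0.552); φ = arcsin(p_z) ≈ 33.48°, λ = atan2(p_y, p_x) ≈ -129.99°.

≈ 33°N, 130°W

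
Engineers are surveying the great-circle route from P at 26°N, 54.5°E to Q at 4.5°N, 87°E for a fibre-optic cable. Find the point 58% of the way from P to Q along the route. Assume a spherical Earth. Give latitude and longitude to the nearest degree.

Convert each endpoint to a unit vector on the sphere (x = cos φ cos λ, y = cos φ sin λ, z = sin φ).
The central angle between the endpoints is δ = arccos(p₁·p₂) ≈ 0.660 rad (37.8°).
Interpolate at f = 0.58 with slerp weights a = sin((1−f)δ)/sin δ ≈ 0.446, b = sin(fδ)/sin δ ≈ 0.609.
p = a·p₁ + b·p₂ ≈ (0.265, 0.933, 0.243); φ = arcsin(p_z) ≈ 14.09°, λ = atan2(p_y, p_x) ≈ 74.16°.

≈ 14°N, 74°E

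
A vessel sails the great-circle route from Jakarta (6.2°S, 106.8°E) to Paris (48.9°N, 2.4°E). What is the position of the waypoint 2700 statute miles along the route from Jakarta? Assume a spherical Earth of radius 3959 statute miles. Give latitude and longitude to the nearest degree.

Write both endpoints as unit vectors p₁, p₂ with components (cos φ cos λ, cos φ sin λ, sin φ).
The central angle between the endpoints is δ = arccos(p₁·p₂) ≈ 1.817 rad (104.1°). The total great-circle distance is δ·R ≈ 1.817 × 3959 ≈ 7194 mi, so the target fraction is f = 2700/7194 ≈ 0.375.
Interpolate at f ≈ 0.375 with slerp weights a = sin((1−f)δ)/sin δ ≈ 0.935, b = sin(fδ)/sin δ ≈ 0.650.
p = a·p₁ + b·p₂ ≈ (0.158, 0.908, 0.389); φ = arcsin(p_z) ≈ 22.88°, λ = atan2(p_y, p_x) ≈ 80.11°.

≈ 23°N, 80°E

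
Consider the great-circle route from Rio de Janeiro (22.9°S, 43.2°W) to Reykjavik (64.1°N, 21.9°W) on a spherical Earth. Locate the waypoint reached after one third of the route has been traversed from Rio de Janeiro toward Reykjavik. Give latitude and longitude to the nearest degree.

≈ 6°N, 39°W

Convert each endpoint to a unit vector on the sphere (x = cos φ cos λ, y = cos φ sin λ, z = sin φ).
The central angle between the endpoints is δ = arccos(p₁·p₂) ≈ 1.546 rad (88.6°).
Interpolate at f = 1/3 with slerp weights a = sin((1−f)δ)/sin δ ≈ 0.858, b = sin(fδ)/sin δ ≈ 0.493.
p = a·p₁ + b·p₂ ≈ (0.776, -0.621, 0.110); φ = arcsin(p_z) ≈ 6.29°, λ = atan2(p_y, p_x) ≈ -38.69°.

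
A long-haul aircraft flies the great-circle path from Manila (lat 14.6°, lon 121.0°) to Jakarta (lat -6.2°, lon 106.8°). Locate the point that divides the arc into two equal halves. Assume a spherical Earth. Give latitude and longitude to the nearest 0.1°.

Convert each endpoint to a unit vector on the sphere (x = cos φ cos λ, y = cos φ sin λ, z = sin φ).
The central angle between the endpoints is δ = arccos(p₁·p₂) ≈ 0.438 rad (25.1°).
Interpolate at f = 1/2 with slerp weights a = sin((1−f)δ)/sin δ ≈ 0.512, b = sin(fδ)/sin δ ≈ 0.512.
p = a·p₁ + b·p₂ ≈ (-0.403, 0.912, 0.074); φ = arcsin(p_z) ≈ 4.23°, λ = atan2(p_y, p_x) ≈ 113.80°.

≈ lat 4.2°, lon 113.8°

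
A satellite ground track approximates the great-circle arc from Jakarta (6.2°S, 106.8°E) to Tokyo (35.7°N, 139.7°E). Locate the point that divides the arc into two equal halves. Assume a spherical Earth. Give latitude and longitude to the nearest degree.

≈ 15°N, 122°E

Convert each endpoint to a unit vector on the sphere (x = cos φ cos λ, y = cos φ sin λ, z = sin φ).
The central angle between the endpoints is δ = arccos(p₁·p₂) ≈ 0.909 rad (52.1°).
Interpolate at f = 1/2 with slerp weights a = sin((1−f)δ)/sin δ ≈ 0.556, b = sin(fδ)/sin δ ≈ 0.556.
p = a·p₁ + b·p₂ ≈ (-0.505, 0.822, 0.265); φ = arcsin(p_z) ≈ 15.34°, λ = atan2(p_y, p_x) ≈ 121.55°.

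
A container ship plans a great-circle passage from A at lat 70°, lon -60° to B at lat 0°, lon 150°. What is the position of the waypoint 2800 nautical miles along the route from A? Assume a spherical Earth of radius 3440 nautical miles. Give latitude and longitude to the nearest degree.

Convert each endpoint to a unit vector on the sphere (x = cos φ cos λ, y = cos φ sin λ, z = sin φ).
The central angle between the endpoints is δ = arccos(p₁·p₂) ≈ 1.872 rad (107.2°). The total great-circle distance is δ·R ≈ 1.872 × 3440 ≈ 6438 nmi, so the target fraction is f = 2800/6438 ≈ 0.435.
Interpolate at f ≈ 0.435 with slerp weights a = sin((1−f)δ)/sin δ ≈ 0.912, b = sin(fδ)/sin δ ≈ 0.761.
p = a·p₁ + b·p₂ ≈ (-0.503, 0.110, 0.857); φ = arcsin(p_z) ≈ 58.99°, λ = atan2(p_y, p_x) ≈ 167.62°.

≈ lat 59°, lon 168°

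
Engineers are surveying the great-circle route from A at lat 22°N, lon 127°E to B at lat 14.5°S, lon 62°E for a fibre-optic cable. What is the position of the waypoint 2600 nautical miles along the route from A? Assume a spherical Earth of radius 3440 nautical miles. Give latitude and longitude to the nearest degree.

≈ lat 1°N, lon 88°E

Write both endpoints as unit vectors p₁, p₂ with components (cos φ cos λ, cos φ sin λ, sin φ).
The central angle between the endpoints is δ = arccos(p₁·p₂) ≈ 1.281 rad (73.4°). The total great-circle distance is δ·R ≈ 1.281 × 3440 ≈ 4407 nmi, so the target fraction is f = 2600/4407 ≈ 0.590.
Interpolate at f ≈ 0.590 with slerp weights a = sin((1−f)δ)/sin δ ≈ 0.523, b = sin(fδ)/sin δ ≈ 0.716.
p = a·p₁ + b·p₂ ≈ (0.033, 0.999, 0.017); φ = arcsin(p_z) ≈ 0.97°, λ = atan2(p_y, p_x) ≈ 88.09°.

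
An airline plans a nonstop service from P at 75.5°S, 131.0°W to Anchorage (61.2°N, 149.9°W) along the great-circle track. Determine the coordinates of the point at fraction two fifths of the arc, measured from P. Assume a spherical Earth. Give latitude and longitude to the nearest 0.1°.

≈ 20.9°S, 142.6°W

Convert each endpoint to a unit vector on the sphere (x = cos φ cos λ, y = cos φ sin λ, z = sin φ).
The central angle between the endpoints is δ = arccos(p₁·p₂) ≈ 2.395 rad (137.2°).
Interpolate at f = 2/5 with slerp weights a = sin((1−f)δ)/sin δ ≈ 1.460, b = sin(fδ)/sin δ ≈ 1.205.
p = a·p₁ + b·p₂ ≈ (-0.742, -0.567, -0.357); φ = arcsin(p_z) ≈ -20.94°, λ = atan2(p_y, p_x) ≈ -142.62°.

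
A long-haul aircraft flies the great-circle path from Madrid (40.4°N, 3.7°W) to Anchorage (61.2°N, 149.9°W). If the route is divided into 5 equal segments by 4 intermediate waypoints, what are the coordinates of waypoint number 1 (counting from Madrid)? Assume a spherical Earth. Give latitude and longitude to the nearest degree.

≈ (55°N, 11°W)

Write both endpoints as unit vectors p₁, p₂ with components (cos φ cos λ, cos φ sin λ, sin φ).
The central angle between the endpoints is δ = arccos(p₁·p₂) ≈ 1.305 rad (74.7°).
Interpolate at f = 1/5 with slerp weights a = sin((1−f)δ)/sin δ ≈ 0.896, b = sin(fδ)/sin δ ≈ 0.267.
p = a·p₁ + b·p₂ ≈ (0.569, -0.109, 0.815); φ = arcsin(p_z) ≈ 54.58°, λ = atan2(p_y, p_x) ≈ -10.80°.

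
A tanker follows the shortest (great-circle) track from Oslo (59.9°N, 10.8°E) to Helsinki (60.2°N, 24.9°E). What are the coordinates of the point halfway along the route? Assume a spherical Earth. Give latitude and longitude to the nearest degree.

≈ (60°N, 18°E)

Convert each endpoint to a unit vector on the sphere (x = cos φ cos λ, y = cos φ sin λ, z = sin φ).
The central angle between the endpoints is δ = arccos(p₁·p₂) ≈ 0.123 rad (7.0°).
Interpolate at f = 1/2 with slerp weights a = sin((1−f)δ)/sin δ ≈ 0.501, b = sin(fδ)/sin δ ≈ 0.501.
p = a·p₁ + b·p₂ ≈ (0.473, 0.152, 0.868); φ = arcsin(p_z) ≈ 60.24°, λ = atan2(p_y, p_x) ≈ 17.82°.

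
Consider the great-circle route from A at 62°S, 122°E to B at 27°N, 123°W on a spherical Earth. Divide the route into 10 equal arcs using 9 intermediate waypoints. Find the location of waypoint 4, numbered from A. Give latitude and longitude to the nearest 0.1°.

≈ 38.2°S, 162.9°W

From cos δ = sin φ₁ sin φ₂ + cos φ₁ cos φ₂ cos Δλ, the central angle is δ ≈ 2.187 rad (125.3°).
Interpolate at f = 4/10 with slerp weights a = sin((1−f)δ)/sin δ ≈ 1.184, b = sin(fδ)/sin δ ≈ 0.940.
p = a·p₁ + b·p₂ ≈ (-0.751, -0.231, -0.619); φ = arcsin(p_z) ≈ -38.23°, λ = atan2(p_y, p_x) ≈ -162.90°.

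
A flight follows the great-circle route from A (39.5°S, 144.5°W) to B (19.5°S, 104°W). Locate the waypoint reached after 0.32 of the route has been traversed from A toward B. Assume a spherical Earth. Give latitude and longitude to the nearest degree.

≈ (35°S, 130°W)

The haversine formula gives a central angle δ ≈ 0.699 rad (40.1°) between the endpoints.
Interpolate at f = 0.32 with slerp weights a = sin((1−f)δ)/sin δ ≈ 0.711, b = sin(fδ)/sin δ ≈ 0.345.
p = a·p₁ + b·p₂ ≈ (-0.525, -0.634, -0.567); φ = arcsin(p_z) ≈ -34.57°, λ = atan2(p_y, p_x) ≈ -129.65°.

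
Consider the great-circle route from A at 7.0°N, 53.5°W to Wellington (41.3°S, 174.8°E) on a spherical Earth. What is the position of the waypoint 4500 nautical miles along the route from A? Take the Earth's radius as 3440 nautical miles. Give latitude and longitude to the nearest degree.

Convert each endpoint to a unit vector on the sphere (x = cos φ cos λ, y = cos φ sin λ, z = sin φ).
The central angle between the endpoints is δ = arccos(p₁·p₂) ≈ 2.185 rad (125.2°). The total great-circle distance is δ·R ≈ 2.185 × 3440 ≈ 7517 nmi, so the target fraction is f = 4500/7517 ≈ 0.599.
Interpolate at f ≈ 0.599 with slerp weights a = sin((1−f)δ)/sin δ ≈ 0.941, b = sin(fδ)/sin δ ≈ 1.182.
p = a·p₁ + b·p₂ ≈ (-0.329, -0.670, -0.665); φ = arcsin(p_z) ≈ -41.71°, λ = atan2(p_y, p_x) ≈ -116.12°.

≈ 42°S, 116°W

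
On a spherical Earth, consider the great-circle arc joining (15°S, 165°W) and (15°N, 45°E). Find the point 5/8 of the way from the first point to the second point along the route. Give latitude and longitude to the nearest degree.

≈ (5°N, 102°E)

Write both endpoints as unit vectors p₁, p₂ with components (cos φ cos λ, cos φ sin λ, sin φ).
The central angle between the endpoints is δ = arccos(p₁·p₂) ≈ 2.636 rad (151.0°).
Interpolate at f = 5/8 with slerp weights a = sin((1−f)δ)/sin δ ≈ 1.725, b = sin(fδ)/sin δ ≈ 2.059.
p = a·p₁ + b·p₂ ≈ (-0.203, 0.975, 0.086); φ = arcsin(p_z) ≈ 4.96°, λ = atan2(p_y, p_x) ≈ 101.76°.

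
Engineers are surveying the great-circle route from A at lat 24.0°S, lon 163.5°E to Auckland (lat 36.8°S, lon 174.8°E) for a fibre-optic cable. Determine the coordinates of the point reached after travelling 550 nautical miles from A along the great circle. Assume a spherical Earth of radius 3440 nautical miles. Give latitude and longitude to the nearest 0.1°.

Write both endpoints as unit vectors p₁, p₂ with components (cos φ cos λ, cos φ sin λ, sin φ).
The central angle between the endpoints is δ = arccos(p₁·p₂) ≈ 0.280 rad (16.1°). The total great-circle distance is δ·R ≈ 0.280 × 3440 ≈ 964 nmi, so the target fraction is f = 550/964 ≈ 0.570.
Interpolate at f ≈ 0.570 with slerp weights a = sin((1−f)δ)/sin δ ≈ 0.434, b = sin(fδ)/sin δ ≈ 0.575.
p = a·p₁ + b·p₂ ≈ (-0.839, 0.154, -0.521); φ = arcsin(p_z) ≈ -31.42°, λ = atan2(p_y, p_x) ≈ 169.57°.

≈ lat 31.4°S, lon 169.6°E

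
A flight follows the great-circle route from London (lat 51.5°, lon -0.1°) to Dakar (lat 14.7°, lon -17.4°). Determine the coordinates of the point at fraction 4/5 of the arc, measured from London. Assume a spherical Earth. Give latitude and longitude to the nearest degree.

≈ lat 22°, lon -15°

The haversine formula gives a central angle δ ≈ 0.686 rad (39.3°) between the endpoints.
Interpolate at f = 4/5 with slerp weights a = sin((1−f)δ)/sin δ ≈ 0.216, b = sin(fδ)/sin δ ≈ 0.824.
p = a·p₁ + b·p₂ ≈ (0.895, -0.238, 0.378); φ = arcsin(p_z) ≈ 22.21°, λ = atan2(p_y, p_x) ≈ -14.93°.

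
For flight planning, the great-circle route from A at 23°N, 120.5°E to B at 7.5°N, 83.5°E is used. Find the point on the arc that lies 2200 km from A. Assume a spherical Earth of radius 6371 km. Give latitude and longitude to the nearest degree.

From cos δ = sin φ₁ sin φ₂ + cos φ₁ cos φ₂ cos Δλ, the central angle is δ ≈ 0.676 rad (38.8°). The total great-circle distance is δ·R ≈ 0.676 × 6371 ≈ 4309 km, so the target fraction is f = 2200/4309 ≈ 0.511.
Interpolate at f ≈ 0.511 with slerp weights a = sin((1−f)δ)/sin δ ≈ 0.519, b = sin(fδ)/sin δ ≈ 0.541.
p = a·p₁ + b·p₂ ≈ (-0.182, 0.945, 0.273); φ = arcsin(p_z) ≈ 15.87°, λ = atan2(p_y, p_x) ≈ 100.90°.

≈ 16°N, 101°E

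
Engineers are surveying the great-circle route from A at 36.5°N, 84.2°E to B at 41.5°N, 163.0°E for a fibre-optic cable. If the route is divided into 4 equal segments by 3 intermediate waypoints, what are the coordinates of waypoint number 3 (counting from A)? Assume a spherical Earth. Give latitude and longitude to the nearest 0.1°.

≈ 45.8°N, 143.3°E

From cos δ = sin φ₁ sin φ₂ + cos φ₁ cos φ₂ cos Δλ, the central angle is δ ≈ 1.034 rad (59.3°).
Interpolate at f = 3/4 with slerp weights a = sin((1−f)δ)/sin δ ≈ 0.298, b = sin(fδ)/sin δ ≈ 0.815.
p = a·p₁ + b·p₂ ≈ (-0.559, 0.416, 0.717); φ = arcsin(p_z) ≈ 45.79°, λ = atan2(p_y, p_x) ≈ 143.34°.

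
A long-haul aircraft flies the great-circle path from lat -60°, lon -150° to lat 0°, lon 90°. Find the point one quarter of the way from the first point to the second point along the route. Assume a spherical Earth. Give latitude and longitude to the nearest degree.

≈ lat -61°, lon 155°

The haversine formula gives a central angle δ ≈ 1.823 rad (104.5°) between the endpoints.
Interpolate at f = 1/4 with slerp weights a = sin((1−f)δ)/sin δ ≈ 1.012, b = sin(fδ)/sin δ ≈ 0.455.
p = a·p₁ + b·p₂ ≈ (-0.438, 0.202, -0.876); φ = arcsin(p_z) ≈ -61.17°, λ = atan2(p_y, p_x) ≈ 155.26°.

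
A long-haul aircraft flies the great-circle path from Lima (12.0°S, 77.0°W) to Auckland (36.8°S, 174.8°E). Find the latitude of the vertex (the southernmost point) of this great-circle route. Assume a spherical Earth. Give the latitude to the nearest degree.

≈ 41°S

The great circle lies in the plane with unit normal n̂ = (p₁ × p₂)/|p₁ × p₂|.
Here n̂_z ≈ -0.749; the vertex latitude is φ_max = arccos|n̂_z| ≈ 41.5°.
Check via Clairaut: cos φ_max = |cos φ₁| · sin C = cos(12.0°)·sin(130.0°) ≈ 0.749, again giving ≈ 41.5°.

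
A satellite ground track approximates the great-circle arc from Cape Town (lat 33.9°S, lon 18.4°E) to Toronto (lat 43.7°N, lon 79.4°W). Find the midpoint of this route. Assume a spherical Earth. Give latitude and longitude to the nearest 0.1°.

≈ lat 7.4°N, lon 26.0°W

Write both endpoints as unit vectors p₁, p₂ with components (cos φ cos λ, cos φ sin λ, sin φ).
The central angle between the endpoints is δ = arccos(p₁·p₂) ≈ 2.056 rad (117.8°).
Interpolate at f = 1/2 with slerp weights a = sin((1−f)δ)/sin δ ≈ 0.968, b = sin(fδ)/sin δ ≈ 0.968.
p = a·p₁ + b·p₂ ≈ (0.891, -0.434, 0.129); φ = arcsin(p_z) ≈ 7.41°, λ = atan2(p_y, p_x) ≈ -25.98°.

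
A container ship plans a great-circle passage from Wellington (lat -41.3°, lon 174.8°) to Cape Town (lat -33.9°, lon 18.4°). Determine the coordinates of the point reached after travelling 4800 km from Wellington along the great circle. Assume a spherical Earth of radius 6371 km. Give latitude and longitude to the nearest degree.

The haversine formula gives a central angle δ ≈ 1.776 rad (101.7°) between the endpoints. The total great-circle distance is δ·R ≈ 1.776 × 6371 ≈ 11312 km, so the target fraction is f = 4800/11312 ≈ 0.424.
Interpolate at f ≈ 0.424 with slerp weights a = sin((1−f)δ)/sin δ ≈ 0.871, b = sin(fδ)/sin δ ≈ 0.699.
p = a·p₁ + b·p₂ ≈ (-0.102, 0.242, -0.965); φ = arcsin(p_z) ≈ -74.76°, λ = atan2(p_y, p_x) ≈ 112.75°.

≈ lat -75°, lon 113°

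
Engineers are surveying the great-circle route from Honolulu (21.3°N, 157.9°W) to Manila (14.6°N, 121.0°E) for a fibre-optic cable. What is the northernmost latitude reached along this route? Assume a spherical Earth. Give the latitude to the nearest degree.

The great circle lies in the plane with unit normal n̂ = (p₁ × p₂)/|p₁ × p₂|.
Here n̂_z ≈ -0.916; the vertex latitude is φ_max = arccos|n̂_z| ≈ 23.7°.
Check via Clairaut: cos φ_max = |cos φ₁| · sin C = cos(21.3°)·sin(79.3°) ≈ 0.916, again giving ≈ 23.7°.

≈ 24°N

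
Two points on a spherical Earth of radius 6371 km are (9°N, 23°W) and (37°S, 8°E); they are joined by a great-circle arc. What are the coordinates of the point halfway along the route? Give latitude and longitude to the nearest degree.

≈ (15°S, 9°W)

Convert each endpoint to a unit vector on the sphere (x = cos φ cos λ, y = cos φ sin λ, z = sin φ).
The central angle between the endpoints is δ = arccos(p₁·p₂) ≈ 0.950 rad (54.4°).
Interpolate at f = 1/2 with slerp weights a = sin((1−f)δ)/sin δ ≈ 0.562, b = sin(fδ)/sin δ ≈ 0.562.
p = a·p₁ + b·p₂ ≈ (0.956, -0.154, -0.250); φ = arcsin(p_z) ≈ -14.50°, λ = atan2(p_y, p_x) ≈ -9.18°.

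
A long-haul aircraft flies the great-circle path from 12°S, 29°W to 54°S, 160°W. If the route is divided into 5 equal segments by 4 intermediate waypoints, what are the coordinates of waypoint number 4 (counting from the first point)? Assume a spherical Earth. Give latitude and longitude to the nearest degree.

Write both endpoints as unit vectors p₁, p₂ with components (cos φ cos λ, cos φ sin λ, sin φ).
The central angle between the endpoints is δ = arccos(p₁·p₂) ≈ 1.781 rad (102.1°).
Interpolate at f = 4/5 with slerp weights a = sin((1−f)δ)/sin δ ≈ 0.357, b = sin(fδ)/sin δ ≈ 1.012.
p = a·p₁ + b·p₂ ≈ (-0.254, -0.373, -0.893); φ = arcsin(p_z) ≈ -63.21°, λ = atan2(p_y, p_x) ≈ -124.26°.

≈ 63°S, 124°W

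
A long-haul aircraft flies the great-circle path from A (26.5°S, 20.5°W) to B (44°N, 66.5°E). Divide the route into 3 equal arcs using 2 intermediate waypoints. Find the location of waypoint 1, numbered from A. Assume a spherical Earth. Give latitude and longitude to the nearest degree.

≈ (1°S, 5°E)

Write both endpoints as unit vectors p₁, p₂ with components (cos φ cos λ, cos φ sin λ, sin φ).
The central angle between the endpoints is δ = arccos(p₁·p₂) ≈ 1.851 rad (106.0°).
Interpolate at f = 1/3 with slerp weights a = sin((1−f)δ)/sin δ ≈ 0.982, b = sin(fδ)/sin δ ≈ 0.602.
p = a·p₁ + b·p₂ ≈ (0.996, 0.089, -0.020); φ = arcsin(p_z) ≈ -1.15°, λ = atan2(p_y, p_x) ≈ 5.13°.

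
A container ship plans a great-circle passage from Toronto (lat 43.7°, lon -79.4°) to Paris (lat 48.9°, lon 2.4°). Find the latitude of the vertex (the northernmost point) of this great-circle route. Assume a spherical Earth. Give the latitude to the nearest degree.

≈ 54°

The great circle lies in the plane with unit normal n̂ = (p₁ × p₂)/|p₁ × p₂|.
Here n̂_z ≈ +0.582; the vertex latitude is φ_max = arccos|n̂_z| ≈ 54.4°.
Check via Clairaut: cos φ_max = |cos φ₁| · sin C = cos(43.7°)·sin(53.6°) ≈ 0.582, again giving ≈ 54.4°.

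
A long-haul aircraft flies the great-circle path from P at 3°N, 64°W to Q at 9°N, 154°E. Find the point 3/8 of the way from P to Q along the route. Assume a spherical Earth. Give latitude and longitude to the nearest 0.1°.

Write both endpoints as unit vectors p₁, p₂ with components (cos φ cos λ, cos φ sin λ, sin φ).
The central angle between the endpoints is δ = arccos(p₁·p₂) ≈ 2.448 rad (140.3°).
Interpolate at f = 3/8 with slerp weights a = sin((1−f)δ)/sin δ ≈ 1.563, b = sin(fδ)/sin δ ≈ 1.243.
p = a·p₁ + b·p₂ ≈ (-0.419, -0.865, 0.276); φ = arcsin(p_z) ≈ 16.04°, λ = atan2(p_y, p_x) ≈ -115.85°.

≈ 16.0°N, 115.8°W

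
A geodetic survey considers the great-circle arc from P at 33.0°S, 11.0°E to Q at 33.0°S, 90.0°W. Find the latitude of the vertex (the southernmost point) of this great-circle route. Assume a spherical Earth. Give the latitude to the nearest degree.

The great circle lies in the plane with unit normal n̂ = (p₁ × p₂)/|p₁ × p₂|.
Here n̂_z ≈ -0.700; the vertex latitude is φ_max = arccos|n̂_z| ≈ 45.6°.
Check via Clairaut: cos φ_max = |cos φ₁| · sin C = cos(33.0°)·sin(123.5°) ≈ 0.700, again giving ≈ 45.6°.

≈ 46°S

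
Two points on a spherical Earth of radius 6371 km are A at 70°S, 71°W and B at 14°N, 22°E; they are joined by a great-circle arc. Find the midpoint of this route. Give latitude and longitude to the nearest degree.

Convert each endpoint to a unit vector on the sphere (x = cos φ cos λ, y = cos φ sin λ, z = sin φ).
The central angle between the endpoints is δ = arccos(p₁·p₂) ≈ 1.818 rad (104.2°).
Interpolate at f = 1/2 with slerp weights a = sin((1−f)δ)/sin δ ≈ 0.814, b = sin(fδ)/sin δ ≈ 0.814.
p = a·p₁ + b·p₂ ≈ (0.823, 0.033, -0.568); φ = arcsin(p_z) ≈ -34.59°, λ = atan2(p_y, p_x) ≈ 2.27°.

≈ 35°S, 2°E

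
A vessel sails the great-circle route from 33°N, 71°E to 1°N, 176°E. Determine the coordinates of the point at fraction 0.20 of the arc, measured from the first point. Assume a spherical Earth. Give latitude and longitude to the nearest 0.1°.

≈ 33.8°N, 95.5°E

The haversine formula gives a central angle δ ≈ 1.780 rad (102.0°) between the endpoints.
Interpolate at f = 0.20 with slerp weights a = sin((1−f)δ)/sin δ ≈ 1.011, b = sin(fδ)/sin δ ≈ 0.356.
p = a·p₁ + b·p₂ ≈ (-0.079, 0.827, 0.557); φ = arcsin(p_z) ≈ 33.85°, λ = atan2(p_y, p_x) ≈ 95.47°.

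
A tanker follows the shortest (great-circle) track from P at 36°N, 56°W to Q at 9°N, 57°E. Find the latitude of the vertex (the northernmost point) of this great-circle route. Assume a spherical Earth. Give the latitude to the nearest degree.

The great circle lies in the plane with unit normal n̂ = (p₁ × p₂)/|p₁ × p₂|.
Here n̂_z ≈ +0.754; the vertex latitude is φ_max = arccos|n̂_z| ≈ 41.1°.

≈ 41°N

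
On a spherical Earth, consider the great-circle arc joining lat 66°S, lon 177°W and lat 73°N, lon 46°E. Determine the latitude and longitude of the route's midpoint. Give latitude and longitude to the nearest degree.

≈ lat 9°N, lon 137°E

The haversine formula gives a central angle δ ≈ 2.860 rad (163.9°) between the endpoints.
Interpolate at f = 1/2 with slerp weights a = sin((1−f)δ)/sin δ ≈ 3.562, b = sin(fδ)/sin δ ≈ 3.562.
p = a·p₁ + b·p₂ ≈ (-0.723, 0.673, 0.152); φ = arcsin(p_z) ≈ 8.76°, λ = atan2(p_y, p_x) ≈ 137.05°.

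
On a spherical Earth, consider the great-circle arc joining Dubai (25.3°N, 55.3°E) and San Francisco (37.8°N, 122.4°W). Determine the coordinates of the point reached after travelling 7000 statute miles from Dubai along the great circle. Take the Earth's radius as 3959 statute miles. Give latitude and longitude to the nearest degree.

From cos δ = sin φ₁ sin φ₂ + cos φ₁ cos φ₂ cos Δλ, the central angle is δ ≈ 2.040 rad (116.9°). The total great-circle distance is δ·R ≈ 2.040 × 3959 ≈ 8075 mi, so the target fraction is f = 7000/8075 ≈ 0.867.
Interpolate at f ≈ 0.867 with slerp weights a = sin((1−f)δ)/sin δ ≈ 0.301, b = sin(fδ)/sin δ ≈ 1.099.
p = a·p₁ + b·p₂ ≈ (-0.311, -0.510, 0.802); φ = arcsin(p_z) ≈ 53.34°, λ = atan2(p_y, p_x) ≈ -121.35°.

≈ 53°N, 121°W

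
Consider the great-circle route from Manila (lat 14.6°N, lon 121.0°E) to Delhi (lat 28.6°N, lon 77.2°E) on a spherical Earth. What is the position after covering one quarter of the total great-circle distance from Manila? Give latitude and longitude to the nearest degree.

≈ lat 19°N, lon 111°E

Write both endpoints as unit vectors p₁, p₂ with components (cos φ cos λ, cos φ sin λ, sin φ).
The central angle between the endpoints is δ = arccos(p₁·p₂) ≈ 0.747 rad (42.8°).
Interpolate at f = 1/4 with slerp weights a = sin((1−f)δ)/sin δ ≈ 0.782, b = sin(fδ)/sin δ ≈ 0.273.
p = a·p₁ + b·p₂ ≈ (-0.337, 0.883, 0.328); φ = arcsin(p_z) ≈ 19.14°, λ = atan2(p_y, p_x) ≈ 110.88°.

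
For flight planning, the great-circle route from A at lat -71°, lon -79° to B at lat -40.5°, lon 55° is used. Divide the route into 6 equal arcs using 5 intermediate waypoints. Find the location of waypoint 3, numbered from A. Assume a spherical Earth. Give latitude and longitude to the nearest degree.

≈ lat -70°, lon 31°

The haversine formula gives a central angle δ ≈ 1.113 rad (63.8°) between the endpoints.
Interpolate at f = 3/6 with slerp weights a = sin((1−f)δ)/sin δ ≈ 0.589, b = sin(fδ)/sin δ ≈ 0.589.
p = a·p₁ + b·p₂ ≈ (0.293, 0.179, -0.939); φ = arcsin(p_z) ≈ -69.91°, λ = atan2(p_y, p_x) ≈ 31.33°.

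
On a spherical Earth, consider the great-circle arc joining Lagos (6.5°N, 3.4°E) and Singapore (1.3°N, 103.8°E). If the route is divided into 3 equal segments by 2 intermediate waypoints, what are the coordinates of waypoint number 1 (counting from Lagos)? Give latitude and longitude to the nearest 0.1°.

≈ (6.8°N, 37.0°E)

From cos δ = sin φ₁ sin φ₂ + cos φ₁ cos φ₂ cos Δλ, the central angle is δ ≈ 1.748 rad (100.2°).
Interpolate at f = 1/3 with slerp weights a = sin((1−f)δ)/sin δ ≈ 0.934, b = sin(fδ)/sin δ ≈ 0.559.
p = a·p₁ + b·p₂ ≈ (0.793, 0.598, 0.118); φ = arcsin(p_z) ≈ 6.80°, λ = atan2(p_y, p_x) ≈ 37.02°.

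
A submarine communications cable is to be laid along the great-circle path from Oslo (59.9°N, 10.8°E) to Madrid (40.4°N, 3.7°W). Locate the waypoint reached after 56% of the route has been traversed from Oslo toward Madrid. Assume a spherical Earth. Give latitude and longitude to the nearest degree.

≈ 49°N, 1°E

From cos δ = sin φ₁ sin φ₂ + cos φ₁ cos φ₂ cos Δλ, the central angle is δ ≈ 0.375 rad (21.5°).
Interpolate at f = 0.56 with slerp weights a = sin((1−f)δ)/sin δ ≈ 0.448, b = sin(fδ)/sin δ ≈ 0.569.
p = a·p₁ + b·p₂ ≈ (0.653, 0.014, 0.757); φ = arcsin(p_z) ≈ 49.19°, λ = atan2(p_y, p_x) ≈ 1.24°.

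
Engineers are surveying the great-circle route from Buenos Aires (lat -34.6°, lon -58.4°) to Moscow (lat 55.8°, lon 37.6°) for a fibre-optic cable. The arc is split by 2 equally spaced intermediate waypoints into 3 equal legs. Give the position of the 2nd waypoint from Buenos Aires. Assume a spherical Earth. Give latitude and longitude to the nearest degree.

≈ lat 32°, lon -9°

Write both endpoints as unit vectors p₁, p₂ with components (cos φ cos λ, cos φ sin λ, sin φ).
The central angle between the endpoints is δ = arccos(p₁·p₂) ≈ 2.115 rad (121.2°).
Interpolate at f = 2/3 with slerp weights a = sin((1−f)δ)/sin δ ≈ 0.758, b = sin(fδ)/sin δ ≈ 1.154.
p = a·p₁ + b·p₂ ≈ (0.841, -0.135, 0.524); φ = arcsin(p_z) ≈ 31.62°, λ = atan2(p_y, p_x) ≈ -9.15°.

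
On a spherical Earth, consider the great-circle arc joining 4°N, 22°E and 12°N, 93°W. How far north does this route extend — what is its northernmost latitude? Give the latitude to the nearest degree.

The great circle lies in the plane with unit normal n̂ = (p₁ × p₂)/|p₁ × p₂|.
Here n̂_z ≈ -0.964; the vertex latitude is φ_max = arccos|n̂_z| ≈ 15.4°.

≈ 15°N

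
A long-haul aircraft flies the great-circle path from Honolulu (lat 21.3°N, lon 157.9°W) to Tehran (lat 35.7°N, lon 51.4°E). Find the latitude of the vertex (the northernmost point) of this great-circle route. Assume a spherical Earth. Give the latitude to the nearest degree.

The great circle lies in the plane with unit normal n̂ = (p₁ × p₂)/|p₁ × p₂|.
Here n̂_z ≈ -0.414; the vertex latitude is φ_max = arccos|n̂_z| ≈ 65.5°.
Check via Clairaut: cos φ_max = |cos φ₁| · sin C = cos(21.3°)·sin(26.4°) ≈ 0.414, again giving ≈ 65.5°.

≈ 66°N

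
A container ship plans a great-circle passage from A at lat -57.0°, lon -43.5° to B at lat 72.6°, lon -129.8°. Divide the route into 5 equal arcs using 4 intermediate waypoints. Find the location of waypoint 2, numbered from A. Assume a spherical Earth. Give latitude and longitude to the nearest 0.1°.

≈ lat -3.4°, lon -67.6°

Write both endpoints as unit vectors p₁, p₂ with components (cos φ cos λ, cos φ sin λ, sin φ).
The central angle between the endpoints is δ = arccos(p₁·p₂) ≈ 2.481 rad (142.2°).
Interpolate at f = 2/5 with slerp weights a = sin((1−f)δ)/sin δ ≈ 1.625, b = sin(fδ)/sin δ ≈ 1.365.
p = a·p₁ + b·p₂ ≈ (0.381, -0.923, -0.060); φ = arcsin(p_z) ≈ -3.44°, λ = atan2(p_y, p_x) ≈ -67.59°.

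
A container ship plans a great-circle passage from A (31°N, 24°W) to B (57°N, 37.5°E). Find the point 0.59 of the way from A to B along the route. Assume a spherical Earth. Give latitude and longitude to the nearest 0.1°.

From cos δ = sin φ₁ sin φ₂ + cos φ₁ cos φ₂ cos Δλ, the central angle is δ ≈ 0.857 rad (49.1°).
Interpolate at f = 0.59 with slerp weights a = sin((1−f)δ)/sin δ ≈ 0.455, b = sin(fδ)/sin δ ≈ 0.641.
p = a·p₁ + b·p₂ ≈ (0.633, 0.054, 0.772); φ = arcsin(p_z) ≈ 50.53°, λ = atan2(p_y, p_x) ≈ 4.85°.

≈ (50.5°N, 4.8°E)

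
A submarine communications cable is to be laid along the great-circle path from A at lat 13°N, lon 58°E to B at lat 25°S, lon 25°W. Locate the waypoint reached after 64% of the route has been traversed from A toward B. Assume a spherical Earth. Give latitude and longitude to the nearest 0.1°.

≈ lat 13.6°S, lon 7.0°E

The haversine formula gives a central angle δ ≈ 1.558 rad (89.3°) between the endpoints.
Interpolate at f = 0.64 with slerp weights a = sin((1−f)δ)/sin δ ≈ 0.532, b = sin(fδ)/sin δ ≈ 0.840.
p = a·p₁ + b·p₂ ≈ (0.965, 0.118, -0.235); φ = arcsin(p_z) ≈ -13.61°, λ = atan2(p_y, p_x) ≈ 6.97°.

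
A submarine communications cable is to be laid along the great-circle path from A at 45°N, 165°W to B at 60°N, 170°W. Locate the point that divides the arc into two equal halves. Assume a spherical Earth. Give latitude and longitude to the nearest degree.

Convert each endpoint to a unit vector on the sphere (x = cos φ cos λ, y = cos φ sin λ, z = sin φ).
The central angle between the endpoints is δ = arccos(p₁·p₂) ≈ 0.267 rad (15.3°).
Interpolate at f = 1/2 with slerp weights a = sin((1−f)δ)/sin δ ≈ 0.504, b = sin(fδ)/sin δ ≈ 0.504.
p = a·p₁ + b·p₂ ≈ (-0.593, -0.136, 0.794); φ = arcsin(p_z) ≈ 52.53°, λ = atan2(p_y, p_x) ≈ -167.07°.

≈ 53°N, 167°W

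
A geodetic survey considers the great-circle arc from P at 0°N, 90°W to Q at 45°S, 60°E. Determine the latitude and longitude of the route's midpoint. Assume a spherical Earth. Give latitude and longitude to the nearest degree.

≈ 53°S, 48°W

The haversine formula gives a central angle δ ≈ 2.230 rad (127.8°) between the endpoints.
Interpolate at f = 1/2 with slerp weights a = sin((1−f)δ)/sin δ ≈ 1.136, b = sin(fδ)/sin δ ≈ 1.136.
p = a·p₁ + b·p₂ ≈ (0.402, -0.440, -0.803); φ = arcsin(p_z) ≈ -53.43°, λ = atan2(p_y, p_x) ≈ -47.63°.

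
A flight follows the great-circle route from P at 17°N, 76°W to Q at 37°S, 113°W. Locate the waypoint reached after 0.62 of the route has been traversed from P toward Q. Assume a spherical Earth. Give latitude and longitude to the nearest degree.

From cos δ = sin φ₁ sin φ₂ + cos φ₁ cos φ₂ cos Δλ, the central angle is δ ≈ 1.122 rad (64.3°).
Interpolate at f = 0.62 with slerp weights a = sin((1−f)δ)/sin δ ≈ 0.459, b = sin(fδ)/sin δ ≈ 0.711.
p = a·p₁ + b·p₂ ≈ (-0.116, -0.949, -0.294); φ = arcsin(p_z) ≈ -17.09°, λ = atan2(p_y, p_x) ≈ -96.96°.

≈ 17°S, 97°W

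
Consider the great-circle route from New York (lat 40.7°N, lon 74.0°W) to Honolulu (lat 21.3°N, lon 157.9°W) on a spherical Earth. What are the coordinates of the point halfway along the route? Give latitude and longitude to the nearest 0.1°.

≈ lat 38.8°N, lon 121.2°W

Write both endpoints as unit vectors p₁, p₂ with components (cos φ cos λ, cos φ sin λ, sin φ).
The central angle between the endpoints is δ = arccos(p₁·p₂) ≈ 1.254 rad (71.8°).
Interpolate at f = 1/2 with slerp weights a = sin((1−f)δ)/sin δ ≈ 0.617, b = sin(fδ)/sin δ ≈ 0.617.
p = a·p₁ + b·p₂ ≈ (-0.404, -0.666, 0.627); φ = arcsin(p_z) ≈ 38.82°, λ = atan2(p_y, p_x) ≈ -121.22°.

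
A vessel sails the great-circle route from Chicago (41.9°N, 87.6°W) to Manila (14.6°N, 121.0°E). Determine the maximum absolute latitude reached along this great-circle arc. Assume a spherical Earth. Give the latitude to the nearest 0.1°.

The great circle lies in the plane with unit normal n̂ = (p₁ × p₂)/|p₁ × p₂|.
Here n̂_z ≈ -0.389; the vertex latitude is φ_max = arccos|n̂_z| ≈ 67.1°.
Check via Clairaut: cos φ_max = |cos φ₁| · sin C = cos(41.9°)·sin(31.5°) ≈ 0.389, again giving ≈ 67.1°.

≈ 67.1°N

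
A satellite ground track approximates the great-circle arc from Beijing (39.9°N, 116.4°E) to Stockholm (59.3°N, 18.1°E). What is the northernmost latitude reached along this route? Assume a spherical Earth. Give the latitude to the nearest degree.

≈ 64°N

The great circle lies in the plane with unit normal n̂ = (p₁ × p₂)/|p₁ × p₂|.
Here n̂_z ≈ -0.446; the vertex latitude is φ_max = arccos|n̂_z| ≈ 63.5°.
Check via Clairaut: cos φ_max = |cos φ₁| · sin C = cos(39.9°)·sin(35.6°) ≈ 0.446, again giving ≈ 63.5°.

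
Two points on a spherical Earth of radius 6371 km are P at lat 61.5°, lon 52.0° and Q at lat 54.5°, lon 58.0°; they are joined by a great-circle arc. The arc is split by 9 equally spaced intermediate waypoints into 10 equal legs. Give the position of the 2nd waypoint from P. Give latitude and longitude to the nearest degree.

Write both endpoints as unit vectors p₁, p₂ with components (cos φ cos λ, cos φ sin λ, sin φ).
The central angle between the endpoints is δ = arccos(p₁·p₂) ≈ 0.134 rad (7.7°).
Interpolate at f = 2/10 with slerp weights a = sin((1−f)δ)/sin δ ≈ 0.801, b = sin(fδ)/sin δ ≈ 0.201.
p = a·p₁ + b·p₂ ≈ (0.297, 0.400, 0.867); φ = arcsin(p_z) ≈ 60.12°, λ = atan2(p_y, p_x) ≈ 53.40°.

≈ lat 60°, lon 53°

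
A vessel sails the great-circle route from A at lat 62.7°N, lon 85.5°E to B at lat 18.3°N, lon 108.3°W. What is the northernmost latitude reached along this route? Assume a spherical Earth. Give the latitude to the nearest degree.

≈ 84°N

The great circle lies in the plane with unit normal n̂ = (p₁ × p₂)/|p₁ × p₂|.
Here n̂_z ≈ +0.105; the vertex latitude is φ_max = arccos|n̂_z| ≈ 84.0°.
Check via Clairaut: cos φ_max = |cos φ₁| · sin C = cos(62.7°)·sin(13.2°) ≈ 0.105, again giving ≈ 84.0°.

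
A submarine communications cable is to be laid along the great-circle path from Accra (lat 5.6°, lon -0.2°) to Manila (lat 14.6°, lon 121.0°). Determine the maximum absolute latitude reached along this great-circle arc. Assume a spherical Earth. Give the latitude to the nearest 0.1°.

The great circle lies in the plane with unit normal n̂ = (p₁ × p₂)/|p₁ × p₂|.
Here n̂_z ≈ +0.936; the vertex latitude is φ_max = arccos|n̂_z| ≈ 20.7°.

≈ 20.7°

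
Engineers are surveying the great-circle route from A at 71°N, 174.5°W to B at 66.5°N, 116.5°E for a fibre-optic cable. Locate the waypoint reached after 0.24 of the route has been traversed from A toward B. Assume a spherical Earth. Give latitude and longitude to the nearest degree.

≈ 73°N, 168°E

From cos δ = sin φ₁ sin φ₂ + cos φ₁ cos φ₂ cos Δλ, the central angle is δ ≈ 0.419 rad (24.0°).
Interpolate at f = 0.24 with slerp weights a = sin((1−f)δ)/sin δ ≈ 0.770, b = sin(fδ)/sin δ ≈ 0.247.
p = a·p₁ + b·p₂ ≈ (-0.293, 0.064, 0.954); φ = arcsin(p_z) ≈ 72.53°, λ = atan2(p_y, p_x) ≈ 167.68°.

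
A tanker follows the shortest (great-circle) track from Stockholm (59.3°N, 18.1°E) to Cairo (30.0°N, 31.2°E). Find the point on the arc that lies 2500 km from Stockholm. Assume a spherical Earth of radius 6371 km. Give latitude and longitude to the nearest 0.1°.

≈ 37.9°N, 28.9°E

From cos δ = sin φ₁ sin φ₂ + cos φ₁ cos φ₂ cos Δλ, the central angle is δ ≈ 0.534 rad (30.6°). The total great-circle distance is δ·R ≈ 0.534 × 6371 ≈ 3405 km, so the target fraction is f = 2500/3405 ≈ 0.734.
Interpolate at f ≈ 0.734 with slerp weights a = sin((1−f)δ)/sin δ ≈ 0.278, b = sin(fδ)/sin δ ≈ 0.751.
p = a·p₁ + b·p₂ ≈ (0.691, 0.381, 0.614); φ = arcsin(p_z) ≈ 37.90°, λ = atan2(p_y, p_x) ≈ 28.86°.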